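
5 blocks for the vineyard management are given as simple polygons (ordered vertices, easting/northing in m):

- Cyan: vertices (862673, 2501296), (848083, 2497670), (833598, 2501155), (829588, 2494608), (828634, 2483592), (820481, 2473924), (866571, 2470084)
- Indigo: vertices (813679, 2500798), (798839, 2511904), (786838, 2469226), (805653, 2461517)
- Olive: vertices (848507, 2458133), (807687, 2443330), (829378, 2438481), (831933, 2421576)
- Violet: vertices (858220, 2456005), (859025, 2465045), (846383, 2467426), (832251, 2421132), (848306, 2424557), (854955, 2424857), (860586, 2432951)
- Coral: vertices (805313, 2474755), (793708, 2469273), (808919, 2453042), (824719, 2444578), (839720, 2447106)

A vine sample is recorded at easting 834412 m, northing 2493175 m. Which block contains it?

Cast a ray rightward from (834412, 2493175). For each polygon, the edges (by vertex number in listed order) whose endpoints lie on opposite sides of northing = 2493175, where each meets that height, and whether that is right or left of the point:
Cyan: 4–5 at easting≈829463.9 (left), 7–1 at easting≈863687.2 (right) → 1 crossing.
Indigo: 2–3 at easting≈793572.4 (left), 4–1 at easting≈812121.4 (left) → 0 crossings.
Olive: no edge straddles that height → 0 crossings.
Violet: no edge straddles that height → 0 crossings.
Coral: no edge straddles that height → 0 crossings.
Only Cyan has an odd count, so the point is inside Cyan.

Cyan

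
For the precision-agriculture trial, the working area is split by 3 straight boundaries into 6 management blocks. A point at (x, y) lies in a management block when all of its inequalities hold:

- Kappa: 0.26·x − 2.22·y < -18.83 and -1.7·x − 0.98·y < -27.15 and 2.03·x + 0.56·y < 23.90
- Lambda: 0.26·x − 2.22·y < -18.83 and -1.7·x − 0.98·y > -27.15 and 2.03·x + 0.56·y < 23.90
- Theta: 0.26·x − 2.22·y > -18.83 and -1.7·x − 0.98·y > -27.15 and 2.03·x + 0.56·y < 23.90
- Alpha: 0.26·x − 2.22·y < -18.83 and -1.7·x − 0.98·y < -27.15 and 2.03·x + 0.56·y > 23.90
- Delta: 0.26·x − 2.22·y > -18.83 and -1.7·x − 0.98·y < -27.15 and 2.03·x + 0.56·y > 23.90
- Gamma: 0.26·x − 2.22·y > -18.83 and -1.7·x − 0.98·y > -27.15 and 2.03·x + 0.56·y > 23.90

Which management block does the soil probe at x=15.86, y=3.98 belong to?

0.26·15.86 − 2.22·3.98 = -4.712, which is > -18.83
-1.7·15.86 − 0.98·3.98 = -30.862, which is < -27.15
2.03·15.86 + 0.56·3.98 = 34.425, which is > 23.90
This sign pattern matches Delta.

Delta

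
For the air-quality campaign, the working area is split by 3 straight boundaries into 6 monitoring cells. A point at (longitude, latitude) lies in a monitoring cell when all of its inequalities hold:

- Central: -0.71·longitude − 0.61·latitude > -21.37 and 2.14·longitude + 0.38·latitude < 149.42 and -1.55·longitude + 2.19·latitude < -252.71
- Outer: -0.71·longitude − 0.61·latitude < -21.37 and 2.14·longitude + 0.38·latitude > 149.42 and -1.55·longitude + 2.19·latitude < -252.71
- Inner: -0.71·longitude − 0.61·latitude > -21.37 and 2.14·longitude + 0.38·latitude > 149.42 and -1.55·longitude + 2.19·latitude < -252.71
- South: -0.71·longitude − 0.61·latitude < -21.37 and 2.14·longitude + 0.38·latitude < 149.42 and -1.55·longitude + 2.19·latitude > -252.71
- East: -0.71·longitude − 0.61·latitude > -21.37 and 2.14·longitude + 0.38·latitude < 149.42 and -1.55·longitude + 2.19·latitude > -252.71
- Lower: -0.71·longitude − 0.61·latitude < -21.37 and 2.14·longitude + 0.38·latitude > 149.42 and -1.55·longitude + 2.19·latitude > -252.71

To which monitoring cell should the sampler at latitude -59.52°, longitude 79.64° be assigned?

-0.71·79.64 − 0.61·-59.52 = -20.237, which is > -21.37
2.14·79.64 + 0.38·-59.52 = 147.812, which is < 149.42
-1.55·79.64 + 2.19·-59.52 = -253.791, which is < -252.71
This sign pattern matches Central.

Central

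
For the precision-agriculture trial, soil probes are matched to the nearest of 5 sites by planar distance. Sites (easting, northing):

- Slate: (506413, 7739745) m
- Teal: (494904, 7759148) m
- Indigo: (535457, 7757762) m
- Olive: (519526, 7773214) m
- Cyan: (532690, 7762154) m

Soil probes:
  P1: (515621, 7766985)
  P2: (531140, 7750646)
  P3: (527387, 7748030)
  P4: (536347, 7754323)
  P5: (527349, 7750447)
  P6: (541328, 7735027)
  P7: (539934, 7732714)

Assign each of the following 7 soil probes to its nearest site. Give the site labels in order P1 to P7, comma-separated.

Olive, Indigo, Indigo, Indigo, Indigo, Indigo, Indigo

P1 → Olive (d²=54049466.00)
P2 → Indigo (d²=69273945.00)
P3 → Indigo (d²=159836724.00)
P4 → Indigo (d²=12618821.00)
P5 → Indigo (d²=119248889.00)
P6 → Indigo (d²=551348866.00)
P7 → Indigo (d²=647445833.00)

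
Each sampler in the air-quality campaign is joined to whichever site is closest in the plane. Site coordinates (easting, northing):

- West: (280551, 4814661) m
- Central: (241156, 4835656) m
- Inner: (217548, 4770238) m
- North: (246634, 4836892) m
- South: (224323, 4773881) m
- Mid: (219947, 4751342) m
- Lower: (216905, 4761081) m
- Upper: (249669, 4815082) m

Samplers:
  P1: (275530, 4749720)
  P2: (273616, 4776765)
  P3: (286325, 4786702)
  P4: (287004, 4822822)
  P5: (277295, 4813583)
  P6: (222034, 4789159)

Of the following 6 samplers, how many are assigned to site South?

P1 → Mid
P2 → West
P3 → West
P4 → West
P5 → West
P6 → South
1 of the 6 goes to South.

1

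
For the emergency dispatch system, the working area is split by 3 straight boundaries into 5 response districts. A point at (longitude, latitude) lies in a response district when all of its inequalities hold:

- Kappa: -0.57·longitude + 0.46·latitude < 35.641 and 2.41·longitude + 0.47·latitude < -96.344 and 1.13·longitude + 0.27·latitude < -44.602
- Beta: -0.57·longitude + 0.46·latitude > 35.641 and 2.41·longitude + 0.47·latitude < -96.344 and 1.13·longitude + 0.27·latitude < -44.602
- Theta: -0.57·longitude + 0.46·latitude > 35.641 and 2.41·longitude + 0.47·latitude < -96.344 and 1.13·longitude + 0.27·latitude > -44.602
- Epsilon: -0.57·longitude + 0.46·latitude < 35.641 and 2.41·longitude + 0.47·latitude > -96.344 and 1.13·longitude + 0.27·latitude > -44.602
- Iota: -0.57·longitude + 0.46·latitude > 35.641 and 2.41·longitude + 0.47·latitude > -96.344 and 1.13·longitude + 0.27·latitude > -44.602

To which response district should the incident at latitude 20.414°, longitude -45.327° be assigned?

Kappa

-0.57·-45.327 + 0.46·20.414 = 35.227, which is < 35.641
2.41·-45.327 + 0.47·20.414 = -99.643, which is < -96.344
1.13·-45.327 + 0.27·20.414 = -45.708, which is < -44.602
This sign pattern matches Kappa.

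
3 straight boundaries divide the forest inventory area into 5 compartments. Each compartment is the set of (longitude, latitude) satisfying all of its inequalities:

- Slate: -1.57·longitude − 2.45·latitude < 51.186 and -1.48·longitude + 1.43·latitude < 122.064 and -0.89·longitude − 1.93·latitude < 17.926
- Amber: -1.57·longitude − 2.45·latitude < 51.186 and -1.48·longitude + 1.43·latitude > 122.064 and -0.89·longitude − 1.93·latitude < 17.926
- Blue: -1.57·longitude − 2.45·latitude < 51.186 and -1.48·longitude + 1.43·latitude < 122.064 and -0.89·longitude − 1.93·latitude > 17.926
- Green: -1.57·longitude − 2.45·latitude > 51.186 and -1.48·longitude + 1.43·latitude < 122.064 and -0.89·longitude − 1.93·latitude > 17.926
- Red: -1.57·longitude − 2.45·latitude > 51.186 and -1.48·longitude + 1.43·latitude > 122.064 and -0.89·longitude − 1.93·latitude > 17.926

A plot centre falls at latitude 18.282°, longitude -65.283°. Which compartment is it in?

-1.57·-65.283 − 2.45·18.282 = 57.703, which is > 51.186
-1.48·-65.283 + 1.43·18.282 = 122.762, which is > 122.064
-0.89·-65.283 − 1.93·18.282 = 22.818, which is > 17.926
This sign pattern matches Red.

Red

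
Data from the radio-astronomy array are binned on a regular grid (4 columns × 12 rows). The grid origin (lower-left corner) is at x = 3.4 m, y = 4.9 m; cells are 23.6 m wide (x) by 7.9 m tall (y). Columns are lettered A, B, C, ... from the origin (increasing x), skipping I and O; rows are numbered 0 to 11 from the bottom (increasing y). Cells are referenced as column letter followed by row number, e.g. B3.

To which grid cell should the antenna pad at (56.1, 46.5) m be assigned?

Column index: ⌊(56.1 − 3.4) / 23.6⌋ = ⌊2.233⌋ = 2 → column C
Row offset from origin: ⌊(46.5 − 4.9) / 7.9⌋ = ⌊5.266⌋ = 5 → row 5

C5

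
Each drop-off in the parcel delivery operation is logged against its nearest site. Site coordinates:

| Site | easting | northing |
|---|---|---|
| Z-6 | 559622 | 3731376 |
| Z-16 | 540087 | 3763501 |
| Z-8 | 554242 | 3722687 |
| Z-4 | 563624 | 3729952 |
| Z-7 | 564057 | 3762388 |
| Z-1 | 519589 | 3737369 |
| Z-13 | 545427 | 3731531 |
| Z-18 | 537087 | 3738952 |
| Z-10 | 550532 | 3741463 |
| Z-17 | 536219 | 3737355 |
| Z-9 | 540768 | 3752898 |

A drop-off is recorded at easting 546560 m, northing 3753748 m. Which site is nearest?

Z-9

Squared distances to each site:
Z-6: 671122228.000; Z-16: 137020738.000; Z-8: 1023798845.000; Z-4: 857429712.000; Z-7: 380794609.000; Z-1: 995706482.000; Z-13: 494878778.000; Z-18: 308659345.000; Z-10: 166698009.000; Z-17: 375666730.000; Z-9: 34269764.000.
Minimum at Z-9.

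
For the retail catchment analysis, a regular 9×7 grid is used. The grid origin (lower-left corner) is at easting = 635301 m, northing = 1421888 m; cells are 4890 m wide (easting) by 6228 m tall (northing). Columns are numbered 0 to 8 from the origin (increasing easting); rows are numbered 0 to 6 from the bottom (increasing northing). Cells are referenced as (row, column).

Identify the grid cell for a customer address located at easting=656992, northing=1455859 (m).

Column index: ⌊(656992 − 635301) / 4890⌋ = ⌊4.436⌋ = 4
Row offset from origin: ⌊(1455859 − 1421888) / 6228⌋ = ⌊5.455⌋ = 5 → row 5

(5, 4)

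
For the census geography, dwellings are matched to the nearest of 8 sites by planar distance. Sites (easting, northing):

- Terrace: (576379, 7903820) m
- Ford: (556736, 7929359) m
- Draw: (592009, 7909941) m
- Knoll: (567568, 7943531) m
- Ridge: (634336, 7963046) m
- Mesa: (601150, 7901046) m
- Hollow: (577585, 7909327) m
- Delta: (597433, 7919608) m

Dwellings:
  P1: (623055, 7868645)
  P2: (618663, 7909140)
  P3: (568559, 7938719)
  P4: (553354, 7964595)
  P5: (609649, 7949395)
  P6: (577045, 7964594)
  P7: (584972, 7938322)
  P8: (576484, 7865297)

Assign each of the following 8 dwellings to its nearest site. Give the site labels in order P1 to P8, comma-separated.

Mesa, Mesa, Knoll, Knoll, Ridge, Knoll, Knoll, Terrace

P1 → Mesa (d²=1529653826.00)
P2 → Mesa (d²=372218005.00)
P3 → Knoll (d²=24137425.00)
P4 → Knoll (d²=645729892.00)
P5 → Ridge (d²=795797770.00)
P6 → Knoll (d²=533463498.00)
P7 → Knoll (d²=330032897.00)
P8 → Terrace (d²=1484032554.00)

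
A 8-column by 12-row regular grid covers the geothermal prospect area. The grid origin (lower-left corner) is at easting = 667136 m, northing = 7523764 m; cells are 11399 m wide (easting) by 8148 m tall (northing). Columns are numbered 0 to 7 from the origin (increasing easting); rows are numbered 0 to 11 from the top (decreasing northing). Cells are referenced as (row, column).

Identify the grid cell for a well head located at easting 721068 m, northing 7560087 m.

Column index: ⌊(721068 − 667136) / 11399⌋ = ⌊4.731⌋ = 4
Row offset from origin: ⌊(7560087 − 7523764) / 8148⌋ = ⌊4.458⌋ = 4 → row 7 (counted from top)

(7, 4)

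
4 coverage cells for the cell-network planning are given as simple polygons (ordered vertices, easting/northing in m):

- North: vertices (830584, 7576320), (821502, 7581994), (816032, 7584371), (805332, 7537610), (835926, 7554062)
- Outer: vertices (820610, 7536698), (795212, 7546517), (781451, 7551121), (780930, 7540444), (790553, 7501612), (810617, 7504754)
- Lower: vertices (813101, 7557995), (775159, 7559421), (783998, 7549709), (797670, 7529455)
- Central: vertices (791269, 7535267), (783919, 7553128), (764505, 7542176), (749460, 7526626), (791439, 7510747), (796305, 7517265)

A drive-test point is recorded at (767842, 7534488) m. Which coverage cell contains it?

Cast a ray rightward from (767842, 7534488). For each polygon, the edges (by vertex number in listed order) whose endpoints lie on opposite sides of northing = 7534488, where each meets that height, and whether that is right or left of the point:
North: no edge straddles that height → 0 crossings.
Outer: 4–5 at easting≈782406.0 (right), 6–1 at easting≈819918.6 (right) → 2 crossings.
Lower: 3–4 at easting≈794272.6 (right), 4–1 at easting≈800391.2 (right) → 2 crossings.
Central: 3–4 at easting≈757066.7 (left), 6–1 at easting≈791486.9 (right) → 1 crossing.
Only Central has an odd count, so the point is inside Central.

Central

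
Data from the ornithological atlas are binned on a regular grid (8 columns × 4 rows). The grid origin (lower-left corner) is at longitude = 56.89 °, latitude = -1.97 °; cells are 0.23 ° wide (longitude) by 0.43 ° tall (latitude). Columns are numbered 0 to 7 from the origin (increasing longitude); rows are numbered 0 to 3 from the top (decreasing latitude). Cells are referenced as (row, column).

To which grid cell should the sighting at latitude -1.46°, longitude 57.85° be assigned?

(2, 4)

Column index: ⌊(57.85 − 56.89) / 0.23⌋ = ⌊4.174⌋ = 4
Row offset from origin: ⌊(-1.46 − -1.97) / 0.43⌋ = ⌊1.186⌋ = 1 → row 2 (counted from top)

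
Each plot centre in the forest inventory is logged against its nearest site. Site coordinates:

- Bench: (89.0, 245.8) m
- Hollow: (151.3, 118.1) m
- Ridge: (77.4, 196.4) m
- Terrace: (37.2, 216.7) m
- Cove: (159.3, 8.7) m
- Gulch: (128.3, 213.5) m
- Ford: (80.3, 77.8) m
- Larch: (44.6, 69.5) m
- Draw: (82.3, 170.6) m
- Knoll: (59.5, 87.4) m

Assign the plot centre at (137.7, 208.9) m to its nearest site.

Gulch

Squared distances to each site:
Bench: 3733.300; Hollow: 8429.600; Ridge: 3792.340; Terrace: 10161.090; Cove: 40546.600; Gulch: 109.520; Ford: 20481.970; Larch: 28099.970; Draw: 4536.050; Knoll: 20877.490.
Minimum at Gulch.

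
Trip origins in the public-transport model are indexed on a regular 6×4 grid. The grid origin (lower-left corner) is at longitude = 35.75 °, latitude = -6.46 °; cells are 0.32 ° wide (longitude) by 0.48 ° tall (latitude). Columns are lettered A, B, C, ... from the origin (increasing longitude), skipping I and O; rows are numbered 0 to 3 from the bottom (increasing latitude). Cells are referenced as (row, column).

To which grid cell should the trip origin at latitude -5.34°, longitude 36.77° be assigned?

Column index: ⌊(36.77 − 35.75) / 0.32⌋ = ⌊3.188⌋ = 3 → column D
Row offset from origin: ⌊(-5.34 − -6.46) / 0.48⌋ = ⌊2.333⌋ = 2 → row 2

(2, D)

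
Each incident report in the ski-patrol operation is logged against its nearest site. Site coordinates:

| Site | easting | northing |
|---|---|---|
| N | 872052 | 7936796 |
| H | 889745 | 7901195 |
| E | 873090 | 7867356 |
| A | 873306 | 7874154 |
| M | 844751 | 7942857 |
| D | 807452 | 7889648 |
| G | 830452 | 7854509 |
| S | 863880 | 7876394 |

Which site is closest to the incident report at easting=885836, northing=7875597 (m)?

A

Squared distances to each site:
N: 3935316257.000; H: 670537885.000; E: 230374597.000; A: 159083149.000; M: 6211884825.000; D: 6341482057.000; G: 3512091200.000; S: 482701145.000.
Minimum at A.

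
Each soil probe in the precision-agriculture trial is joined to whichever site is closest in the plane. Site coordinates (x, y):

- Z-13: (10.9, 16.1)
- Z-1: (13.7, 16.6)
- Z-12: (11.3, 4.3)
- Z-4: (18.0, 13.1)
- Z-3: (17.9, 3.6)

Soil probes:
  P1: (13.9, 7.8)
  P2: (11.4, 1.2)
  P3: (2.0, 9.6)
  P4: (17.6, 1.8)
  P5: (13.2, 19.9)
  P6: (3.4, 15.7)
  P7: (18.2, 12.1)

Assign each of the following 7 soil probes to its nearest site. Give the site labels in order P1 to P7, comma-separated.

P1 → Z-12 (d²=19.01)
P2 → Z-12 (d²=9.62)
P3 → Z-12 (d²=114.58)
P4 → Z-3 (d²=3.33)
P5 → Z-1 (d²=11.14)
P6 → Z-13 (d²=56.41)
P7 → Z-4 (d²=1.04)

Z-12, Z-12, Z-12, Z-3, Z-1, Z-13, Z-4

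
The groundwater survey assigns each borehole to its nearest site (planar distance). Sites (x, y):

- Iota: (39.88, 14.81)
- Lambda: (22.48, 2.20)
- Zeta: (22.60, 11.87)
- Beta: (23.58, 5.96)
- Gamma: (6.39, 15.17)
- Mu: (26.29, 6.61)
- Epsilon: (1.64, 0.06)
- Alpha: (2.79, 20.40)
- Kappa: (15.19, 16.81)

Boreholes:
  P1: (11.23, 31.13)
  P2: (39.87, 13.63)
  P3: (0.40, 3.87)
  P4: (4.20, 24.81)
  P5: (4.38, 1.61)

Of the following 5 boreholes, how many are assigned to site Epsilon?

2

P1 → Alpha
P2 → Iota
P3 → Epsilon
P4 → Alpha
P5 → Epsilon
2 of the 5 go to Epsilon.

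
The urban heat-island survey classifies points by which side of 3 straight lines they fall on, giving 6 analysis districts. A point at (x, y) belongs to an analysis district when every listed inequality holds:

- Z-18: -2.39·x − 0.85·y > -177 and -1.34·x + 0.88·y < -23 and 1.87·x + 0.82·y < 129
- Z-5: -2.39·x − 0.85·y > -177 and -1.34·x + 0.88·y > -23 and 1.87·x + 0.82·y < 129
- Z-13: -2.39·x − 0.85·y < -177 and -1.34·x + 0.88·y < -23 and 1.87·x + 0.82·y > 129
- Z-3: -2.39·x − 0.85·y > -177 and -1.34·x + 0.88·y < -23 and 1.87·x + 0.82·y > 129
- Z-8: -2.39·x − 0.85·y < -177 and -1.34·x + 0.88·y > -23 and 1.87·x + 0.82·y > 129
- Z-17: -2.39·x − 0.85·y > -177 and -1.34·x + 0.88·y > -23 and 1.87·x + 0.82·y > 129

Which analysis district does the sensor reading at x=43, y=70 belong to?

Z-17

-2.39·43 − 0.85·70 = -162.270, which is > -177
-1.34·43 + 0.88·70 = 3.980, which is > -23
1.87·43 + 0.82·70 = 137.810, which is > 129
This sign pattern matches Z-17.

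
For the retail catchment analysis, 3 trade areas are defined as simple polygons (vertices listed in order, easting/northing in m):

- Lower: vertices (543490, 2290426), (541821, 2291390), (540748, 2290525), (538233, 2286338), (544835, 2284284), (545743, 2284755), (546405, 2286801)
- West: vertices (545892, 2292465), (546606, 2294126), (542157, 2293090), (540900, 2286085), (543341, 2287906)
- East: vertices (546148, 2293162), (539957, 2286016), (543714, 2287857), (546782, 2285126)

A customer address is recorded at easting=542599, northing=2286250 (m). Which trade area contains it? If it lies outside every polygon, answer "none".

Cast a ray rightward from (542599, 2286250). For each polygon, the edges (by vertex number in listed order) whose endpoints lie on opposite sides of northing = 2286250, where each meets that height, and whether that is right or left of the point:
Lower: 4–5 at easting≈538515.9 (left), 6–7 at easting≈546226.7 (right) → 1 crossing.
West: 3–4 at easting≈540929.6 (left), 4–5 at easting≈541121.2 (left) → 0 crossings.
East: 1–2 at easting≈540159.7 (left), 2–3 at easting≈540434.5 (left), 3–4 at easting≈545519.3 (right), 4–1 at easting≈546693.3 (right) → 2 crossings.
Only Lower has an odd count, so the point is inside Lower.

Lower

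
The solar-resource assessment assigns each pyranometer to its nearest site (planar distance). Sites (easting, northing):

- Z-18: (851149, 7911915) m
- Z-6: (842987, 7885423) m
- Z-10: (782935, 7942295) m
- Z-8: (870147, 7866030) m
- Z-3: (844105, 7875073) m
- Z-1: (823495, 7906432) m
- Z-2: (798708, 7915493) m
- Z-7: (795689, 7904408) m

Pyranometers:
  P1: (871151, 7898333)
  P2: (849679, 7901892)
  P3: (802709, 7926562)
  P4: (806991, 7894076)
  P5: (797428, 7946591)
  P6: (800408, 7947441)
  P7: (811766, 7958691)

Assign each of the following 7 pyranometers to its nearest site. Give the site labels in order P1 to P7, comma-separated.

P1 → Z-18 (d²=584550728.00)
P2 → Z-18 (d²=102621429.00)
P3 → Z-2 (d²=138530762.00)
P4 → Z-7 (d²=234485428.00)
P5 → Z-10 (d²=228502665.00)
P6 → Z-10 (d²=331787045.00)
P7 → Z-10 (d²=1100055377.00)

Z-18, Z-18, Z-2, Z-7, Z-10, Z-10, Z-10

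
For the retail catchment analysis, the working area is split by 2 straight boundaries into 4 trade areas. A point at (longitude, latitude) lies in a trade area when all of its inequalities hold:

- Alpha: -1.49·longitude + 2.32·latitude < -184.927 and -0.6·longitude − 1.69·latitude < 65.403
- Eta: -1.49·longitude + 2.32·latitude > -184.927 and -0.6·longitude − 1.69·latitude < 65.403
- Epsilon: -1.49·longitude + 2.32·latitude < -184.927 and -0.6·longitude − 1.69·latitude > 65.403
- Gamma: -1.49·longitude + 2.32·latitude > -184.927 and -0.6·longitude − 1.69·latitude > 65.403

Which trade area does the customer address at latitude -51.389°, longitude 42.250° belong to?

Eta

-1.49·42.250 + 2.32·-51.389 = -182.175, which is > -184.927
-0.6·42.250 − 1.69·-51.389 = 61.497, which is < 65.403
This sign pattern matches Eta.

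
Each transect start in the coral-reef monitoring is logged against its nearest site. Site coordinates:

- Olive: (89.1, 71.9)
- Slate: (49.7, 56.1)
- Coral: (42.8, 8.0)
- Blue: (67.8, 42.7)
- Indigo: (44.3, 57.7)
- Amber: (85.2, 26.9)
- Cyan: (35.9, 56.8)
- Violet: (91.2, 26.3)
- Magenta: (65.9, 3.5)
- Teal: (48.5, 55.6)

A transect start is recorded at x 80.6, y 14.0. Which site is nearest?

Amber

Squared distances to each site:
Olive: 3424.660; Slate: 2727.220; Coral: 1464.840; Blue: 987.530; Indigo: 3227.380; Amber: 187.570; Cyan: 3829.930; Violet: 263.650; Magenta: 326.340; Teal: 2760.970.
Minimum at Amber.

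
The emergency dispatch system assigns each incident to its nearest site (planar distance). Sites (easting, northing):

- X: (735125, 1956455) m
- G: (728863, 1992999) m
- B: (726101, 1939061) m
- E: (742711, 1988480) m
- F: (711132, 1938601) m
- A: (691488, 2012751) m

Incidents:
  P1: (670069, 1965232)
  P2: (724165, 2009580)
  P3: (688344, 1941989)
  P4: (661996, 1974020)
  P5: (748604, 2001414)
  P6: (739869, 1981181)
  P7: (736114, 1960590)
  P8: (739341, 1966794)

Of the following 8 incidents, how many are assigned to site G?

P1 → F
P2 → G
P3 → F
P4 → A
P5 → E
P6 → E
P7 → X
P8 → X
1 of the 8 goes to G.

1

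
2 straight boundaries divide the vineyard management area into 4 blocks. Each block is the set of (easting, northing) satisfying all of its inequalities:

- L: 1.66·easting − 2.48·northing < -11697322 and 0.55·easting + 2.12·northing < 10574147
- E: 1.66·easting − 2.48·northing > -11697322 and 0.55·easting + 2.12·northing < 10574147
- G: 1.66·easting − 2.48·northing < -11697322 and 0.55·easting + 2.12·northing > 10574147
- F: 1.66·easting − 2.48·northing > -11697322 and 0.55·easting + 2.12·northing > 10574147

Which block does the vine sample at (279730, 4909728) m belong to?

1.66·279730 − 2.48·4909728 = -11711773.640, which is < -11697322
0.55·279730 + 2.12·4909728 = 10562474.860, which is < 10574147
This sign pattern matches L.

L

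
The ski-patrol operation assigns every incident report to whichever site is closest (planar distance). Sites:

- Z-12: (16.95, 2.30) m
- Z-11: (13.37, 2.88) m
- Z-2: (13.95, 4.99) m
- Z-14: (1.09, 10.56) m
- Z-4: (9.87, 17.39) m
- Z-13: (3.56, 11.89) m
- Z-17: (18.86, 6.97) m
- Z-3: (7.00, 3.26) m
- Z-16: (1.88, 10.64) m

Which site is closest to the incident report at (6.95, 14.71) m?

Squared distances to each site:
Z-12: 254.008; Z-11: 181.165; Z-2: 143.478; Z-14: 51.562; Z-4: 15.709; Z-13: 19.445; Z-17: 201.756; Z-3: 131.105; Z-16: 42.270.
Minimum at Z-4.

Z-4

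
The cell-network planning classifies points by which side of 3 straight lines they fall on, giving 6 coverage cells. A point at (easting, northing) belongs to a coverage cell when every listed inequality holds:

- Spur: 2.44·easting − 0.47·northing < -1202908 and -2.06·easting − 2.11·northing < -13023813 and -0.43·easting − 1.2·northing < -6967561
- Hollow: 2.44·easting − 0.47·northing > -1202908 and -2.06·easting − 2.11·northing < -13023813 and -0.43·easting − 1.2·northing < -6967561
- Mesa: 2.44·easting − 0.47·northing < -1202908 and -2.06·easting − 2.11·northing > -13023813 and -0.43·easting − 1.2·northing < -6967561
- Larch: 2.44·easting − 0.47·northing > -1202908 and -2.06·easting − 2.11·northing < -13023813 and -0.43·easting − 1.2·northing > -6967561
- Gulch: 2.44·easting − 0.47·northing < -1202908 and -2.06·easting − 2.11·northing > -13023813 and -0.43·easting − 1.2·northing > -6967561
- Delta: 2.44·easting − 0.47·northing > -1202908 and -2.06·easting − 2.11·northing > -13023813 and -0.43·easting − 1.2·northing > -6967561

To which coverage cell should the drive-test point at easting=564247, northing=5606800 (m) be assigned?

2.44·564247 − 0.47·5606800 = -1258433.320, which is < -1202908
-2.06·564247 − 2.11·5606800 = -12992696.820, which is > -13023813
-0.43·564247 − 1.2·5606800 = -6970786.210, which is < -6967561
This sign pattern matches Mesa.

Mesa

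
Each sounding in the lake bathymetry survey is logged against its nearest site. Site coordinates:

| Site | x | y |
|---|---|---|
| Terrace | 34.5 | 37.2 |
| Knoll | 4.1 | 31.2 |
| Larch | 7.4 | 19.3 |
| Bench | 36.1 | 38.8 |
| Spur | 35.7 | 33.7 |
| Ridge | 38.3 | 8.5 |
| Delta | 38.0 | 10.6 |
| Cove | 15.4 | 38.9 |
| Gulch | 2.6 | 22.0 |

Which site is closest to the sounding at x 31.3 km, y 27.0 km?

Spur

Squared distances to each site:
Terrace: 114.280; Knoll: 757.480; Larch: 630.500; Bench: 162.280; Spur: 64.250; Ridge: 391.250; Delta: 313.850; Cove: 394.420; Gulch: 848.690.
Minimum at Spur.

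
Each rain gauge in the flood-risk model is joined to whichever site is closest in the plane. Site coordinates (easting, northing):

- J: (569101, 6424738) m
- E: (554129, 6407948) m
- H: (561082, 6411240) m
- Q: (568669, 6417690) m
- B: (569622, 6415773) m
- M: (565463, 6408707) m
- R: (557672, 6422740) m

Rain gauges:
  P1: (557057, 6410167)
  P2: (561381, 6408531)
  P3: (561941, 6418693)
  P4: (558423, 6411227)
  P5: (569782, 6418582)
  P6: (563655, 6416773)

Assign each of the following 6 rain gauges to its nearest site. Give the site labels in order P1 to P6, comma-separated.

P1 → E (d²=13497145.00)
P2 → H (d²=7428082.00)
P3 → R (d²=34602570.00)
P4 → H (d²=7070450.00)
P5 → Q (d²=2034433.00)
P6 → Q (d²=25981085.00)

E, H, R, H, Q, Q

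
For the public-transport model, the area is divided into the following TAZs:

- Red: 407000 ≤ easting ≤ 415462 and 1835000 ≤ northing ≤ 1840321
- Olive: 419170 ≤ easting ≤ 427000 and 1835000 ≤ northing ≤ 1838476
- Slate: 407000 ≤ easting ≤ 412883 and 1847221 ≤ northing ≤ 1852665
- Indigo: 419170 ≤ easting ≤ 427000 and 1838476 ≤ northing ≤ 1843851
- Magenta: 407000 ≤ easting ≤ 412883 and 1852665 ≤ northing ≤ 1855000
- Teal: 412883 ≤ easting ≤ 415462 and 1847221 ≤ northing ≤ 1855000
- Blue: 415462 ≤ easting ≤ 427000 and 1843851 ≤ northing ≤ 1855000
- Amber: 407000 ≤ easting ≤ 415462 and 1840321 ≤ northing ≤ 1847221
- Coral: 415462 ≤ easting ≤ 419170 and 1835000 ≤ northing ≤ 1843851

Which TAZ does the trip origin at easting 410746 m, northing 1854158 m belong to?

Magenta

The point has easting = 410746 and northing = 1854158.
Only Magenta satisfies 407000 ≤ easting ≤ 412883 and 1852665 ≤ northing ≤ 1855000.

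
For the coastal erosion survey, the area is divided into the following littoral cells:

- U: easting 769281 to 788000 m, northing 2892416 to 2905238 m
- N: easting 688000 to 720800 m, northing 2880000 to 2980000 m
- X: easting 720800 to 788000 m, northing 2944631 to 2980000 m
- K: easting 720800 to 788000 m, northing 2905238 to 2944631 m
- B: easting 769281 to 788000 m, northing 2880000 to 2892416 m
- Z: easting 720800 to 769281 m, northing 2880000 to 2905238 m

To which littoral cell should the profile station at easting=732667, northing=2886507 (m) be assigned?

The point has easting = 732667 and northing = 2886507.
Only Z satisfies 720800 ≤ easting ≤ 769281 and 2880000 ≤ northing ≤ 2905238.

Z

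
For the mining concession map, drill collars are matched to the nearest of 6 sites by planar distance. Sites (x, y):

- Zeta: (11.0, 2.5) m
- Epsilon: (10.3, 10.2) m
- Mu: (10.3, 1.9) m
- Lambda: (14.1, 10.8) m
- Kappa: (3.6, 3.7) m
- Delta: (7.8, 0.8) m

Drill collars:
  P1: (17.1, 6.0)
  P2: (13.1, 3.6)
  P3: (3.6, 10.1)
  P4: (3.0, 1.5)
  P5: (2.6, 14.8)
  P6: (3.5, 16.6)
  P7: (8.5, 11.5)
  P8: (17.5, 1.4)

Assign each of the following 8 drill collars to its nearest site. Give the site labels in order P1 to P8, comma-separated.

Lambda, Zeta, Kappa, Kappa, Epsilon, Epsilon, Epsilon, Zeta

P1 → Lambda (d²=32.04)
P2 → Zeta (d²=5.62)
P3 → Kappa (d²=40.96)
P4 → Kappa (d²=5.20)
P5 → Epsilon (d²=80.45)
P6 → Epsilon (d²=87.20)
P7 → Epsilon (d²=4.93)
P8 → Zeta (d²=43.46)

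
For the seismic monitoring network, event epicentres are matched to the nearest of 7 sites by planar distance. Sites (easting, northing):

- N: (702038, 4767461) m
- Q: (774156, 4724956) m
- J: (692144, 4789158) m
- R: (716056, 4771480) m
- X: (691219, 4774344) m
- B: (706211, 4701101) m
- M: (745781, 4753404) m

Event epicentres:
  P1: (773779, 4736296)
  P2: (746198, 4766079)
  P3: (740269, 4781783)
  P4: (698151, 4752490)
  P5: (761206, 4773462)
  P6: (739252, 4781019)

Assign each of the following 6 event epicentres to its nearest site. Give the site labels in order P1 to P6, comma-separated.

P1 → Q (d²=128737729.00)
P2 → M (d²=160829514.00)
P3 → R (d²=692421178.00)
P4 → N (d²=239239610.00)
P5 → M (d²=640253989.00)
P6 → R (d²=629046937.00)

Q, M, R, N, M, R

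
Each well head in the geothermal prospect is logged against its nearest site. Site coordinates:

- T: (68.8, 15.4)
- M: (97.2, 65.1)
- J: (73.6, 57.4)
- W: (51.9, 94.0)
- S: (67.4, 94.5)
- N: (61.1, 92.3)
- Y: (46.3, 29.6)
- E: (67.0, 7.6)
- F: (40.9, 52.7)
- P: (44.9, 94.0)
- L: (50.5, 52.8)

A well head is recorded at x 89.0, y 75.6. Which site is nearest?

M

Squared distances to each site:
T: 4032.080; M: 177.490; J: 568.400; W: 1714.970; S: 823.770; N: 1057.300; Y: 3939.290; E: 5108.000; F: 2838.020; P: 2283.370; L: 2002.090.
Minimum at M.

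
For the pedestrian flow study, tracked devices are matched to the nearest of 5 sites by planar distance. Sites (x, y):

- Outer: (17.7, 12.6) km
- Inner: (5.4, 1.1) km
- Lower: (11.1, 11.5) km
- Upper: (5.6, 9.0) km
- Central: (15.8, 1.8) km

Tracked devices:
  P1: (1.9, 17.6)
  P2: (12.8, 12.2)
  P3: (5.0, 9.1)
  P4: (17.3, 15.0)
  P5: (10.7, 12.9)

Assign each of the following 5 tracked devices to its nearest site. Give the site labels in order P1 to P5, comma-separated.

P1 → Upper (d²=87.65)
P2 → Lower (d²=3.38)
P3 → Upper (d²=0.37)
P4 → Outer (d²=5.92)
P5 → Lower (d²=2.12)

Upper, Lower, Upper, Outer, Lower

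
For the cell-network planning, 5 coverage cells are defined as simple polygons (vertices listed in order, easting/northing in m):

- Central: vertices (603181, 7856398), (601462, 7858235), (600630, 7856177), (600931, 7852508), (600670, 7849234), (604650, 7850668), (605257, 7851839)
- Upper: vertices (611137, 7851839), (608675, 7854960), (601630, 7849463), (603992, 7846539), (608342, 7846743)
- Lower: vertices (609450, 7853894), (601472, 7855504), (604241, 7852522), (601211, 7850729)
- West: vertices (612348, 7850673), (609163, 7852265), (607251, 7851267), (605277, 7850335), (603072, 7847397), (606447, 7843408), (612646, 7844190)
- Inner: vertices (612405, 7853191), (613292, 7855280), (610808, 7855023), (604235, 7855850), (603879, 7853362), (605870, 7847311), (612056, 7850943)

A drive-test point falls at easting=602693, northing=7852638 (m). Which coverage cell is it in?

Cast a ray rightward from (602693, 7852638). For each polygon, the edges (by vertex number in listed order) whose endpoints lie on opposite sides of northing = 7852638, where each meets that height, and whether that is right or left of the point:
Central: 3–4 at easting≈600920.3 (left), 7–1 at easting≈604893.2 (right) → 1 crossing.
Upper: 1–2 at easting≈610506.7 (right), 2–3 at easting≈605699.1 (right) → 2 crossings.
Lower: 2–3 at easting≈604133.3 (right), 4–1 at easting≈606180.4 (right) → 2 crossings.
West: no edge straddles that height → 0 crossings.
Inner: 5–6 at easting≈604117.2 (right), 7–1 at easting≈612319.1 (right) → 2 crossings.
Only Central has an odd count, so the point is inside Central.

Central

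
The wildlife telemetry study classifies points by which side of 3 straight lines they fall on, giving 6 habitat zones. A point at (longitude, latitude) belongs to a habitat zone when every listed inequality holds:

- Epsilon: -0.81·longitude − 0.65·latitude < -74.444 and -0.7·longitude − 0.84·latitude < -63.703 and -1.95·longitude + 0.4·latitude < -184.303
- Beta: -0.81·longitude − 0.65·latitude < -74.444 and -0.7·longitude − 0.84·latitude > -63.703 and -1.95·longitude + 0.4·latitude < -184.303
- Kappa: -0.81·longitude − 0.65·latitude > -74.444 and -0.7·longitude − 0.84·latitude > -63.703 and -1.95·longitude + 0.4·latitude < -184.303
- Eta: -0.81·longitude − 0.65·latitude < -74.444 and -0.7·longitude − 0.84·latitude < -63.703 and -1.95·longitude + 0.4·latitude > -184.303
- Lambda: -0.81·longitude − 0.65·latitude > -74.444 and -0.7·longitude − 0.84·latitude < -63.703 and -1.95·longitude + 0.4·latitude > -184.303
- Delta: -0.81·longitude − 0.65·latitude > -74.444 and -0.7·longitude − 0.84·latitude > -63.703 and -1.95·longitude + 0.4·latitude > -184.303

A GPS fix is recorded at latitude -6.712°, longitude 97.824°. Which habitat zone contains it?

Beta

-0.81·97.824 − 0.65·-6.712 = -74.875, which is < -74.444
-0.7·97.824 − 0.84·-6.712 = -62.839, which is > -63.703
-1.95·97.824 + 0.4·-6.712 = -193.442, which is < -184.303
This sign pattern matches Beta.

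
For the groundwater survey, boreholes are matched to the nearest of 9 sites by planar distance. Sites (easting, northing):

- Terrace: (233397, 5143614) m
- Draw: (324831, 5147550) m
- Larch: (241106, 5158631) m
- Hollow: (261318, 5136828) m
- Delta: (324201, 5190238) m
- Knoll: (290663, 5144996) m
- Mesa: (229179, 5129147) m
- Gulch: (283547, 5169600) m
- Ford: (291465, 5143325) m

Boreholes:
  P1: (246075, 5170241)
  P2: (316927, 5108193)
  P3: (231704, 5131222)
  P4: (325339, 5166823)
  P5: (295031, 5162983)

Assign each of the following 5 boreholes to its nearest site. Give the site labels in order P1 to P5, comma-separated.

P1 → Larch (d²=159483061.00)
P2 → Draw (d²=1611446665.00)
P3 → Mesa (d²=10681250.00)
P4 → Draw (d²=371706593.00)
P5 → Gulch (d²=175666945.00)

Larch, Draw, Mesa, Draw, Gulch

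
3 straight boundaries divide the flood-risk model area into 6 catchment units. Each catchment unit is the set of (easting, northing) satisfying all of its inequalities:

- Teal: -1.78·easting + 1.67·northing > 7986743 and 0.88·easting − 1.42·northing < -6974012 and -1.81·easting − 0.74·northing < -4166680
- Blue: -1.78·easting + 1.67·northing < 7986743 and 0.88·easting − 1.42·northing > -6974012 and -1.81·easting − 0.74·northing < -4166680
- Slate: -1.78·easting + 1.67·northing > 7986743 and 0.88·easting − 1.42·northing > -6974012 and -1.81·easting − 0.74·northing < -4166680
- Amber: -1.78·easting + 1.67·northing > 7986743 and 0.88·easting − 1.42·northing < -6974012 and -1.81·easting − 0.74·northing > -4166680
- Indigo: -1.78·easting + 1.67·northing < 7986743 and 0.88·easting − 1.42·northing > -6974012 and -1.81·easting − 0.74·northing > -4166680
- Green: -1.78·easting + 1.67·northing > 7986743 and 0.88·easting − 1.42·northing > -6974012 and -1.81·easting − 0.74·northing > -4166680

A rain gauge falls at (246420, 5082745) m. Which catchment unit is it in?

Teal

-1.78·246420 + 1.67·5082745 = 8049556.550, which is > 7986743
0.88·246420 − 1.42·5082745 = -7000648.300, which is < -6974012
-1.81·246420 − 0.74·5082745 = -4207251.500, which is < -4166680
This sign pattern matches Teal.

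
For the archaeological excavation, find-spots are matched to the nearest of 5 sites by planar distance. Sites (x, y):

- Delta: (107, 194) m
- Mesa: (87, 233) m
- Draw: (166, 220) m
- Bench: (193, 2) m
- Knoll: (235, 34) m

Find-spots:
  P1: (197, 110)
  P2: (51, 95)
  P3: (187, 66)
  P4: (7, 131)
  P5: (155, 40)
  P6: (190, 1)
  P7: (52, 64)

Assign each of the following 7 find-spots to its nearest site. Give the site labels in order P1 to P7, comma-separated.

P1 → Knoll (d²=7220.00)
P2 → Delta (d²=12937.00)
P3 → Knoll (d²=3328.00)
P4 → Delta (d²=13969.00)
P5 → Bench (d²=2888.00)
P6 → Bench (d²=10.00)
P7 → Delta (d²=19925.00)

Knoll, Delta, Knoll, Delta, Bench, Bench, Delta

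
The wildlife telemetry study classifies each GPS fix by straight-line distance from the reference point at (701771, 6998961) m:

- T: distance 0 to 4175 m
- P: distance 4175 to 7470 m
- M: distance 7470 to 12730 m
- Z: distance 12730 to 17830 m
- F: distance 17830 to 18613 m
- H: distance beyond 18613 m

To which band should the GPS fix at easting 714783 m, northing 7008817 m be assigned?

Distance = √((714783−701771)² + (7008817−6998961)²) = √(169312144.000 + 97140736.000) = 16323.384 m.
12730 ≤ 16323.384 < 17830 → Z.

Z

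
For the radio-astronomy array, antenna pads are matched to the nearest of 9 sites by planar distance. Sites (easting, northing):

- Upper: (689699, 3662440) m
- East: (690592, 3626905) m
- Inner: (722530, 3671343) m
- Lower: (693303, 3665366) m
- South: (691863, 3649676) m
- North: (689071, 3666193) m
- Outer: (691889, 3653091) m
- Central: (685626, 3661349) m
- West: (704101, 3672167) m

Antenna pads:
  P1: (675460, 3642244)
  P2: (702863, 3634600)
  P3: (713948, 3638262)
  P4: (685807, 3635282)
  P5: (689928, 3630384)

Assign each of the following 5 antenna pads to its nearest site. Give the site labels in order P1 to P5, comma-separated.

South, East, South, East, East

P1 → South (d²=324293033.00)
P2 → East (d²=209790466.00)
P3 → South (d²=618026621.00)
P4 → East (d²=93070354.00)
P5 → East (d²=12544337.00)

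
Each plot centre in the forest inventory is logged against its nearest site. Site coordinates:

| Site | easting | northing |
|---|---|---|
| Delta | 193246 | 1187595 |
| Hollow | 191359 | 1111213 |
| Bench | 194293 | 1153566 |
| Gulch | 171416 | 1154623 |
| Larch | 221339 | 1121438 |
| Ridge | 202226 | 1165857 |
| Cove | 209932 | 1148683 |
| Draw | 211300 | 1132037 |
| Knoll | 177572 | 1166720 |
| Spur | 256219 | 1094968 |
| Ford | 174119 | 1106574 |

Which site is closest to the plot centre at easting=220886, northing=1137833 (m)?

Draw

Squared distances to each site:
Delta: 3240226244.000; Hollow: 1580468129.000; Bench: 954714938.000; Gulch: 2729185000.000; Larch: 269001234.000; Ridge: 1133540176.000; Cove: 237712616.000; Draw: 125485012.000; Knoll: 2710561365.000; Spur: 3085829114.000; Ford: 3164277370.000.
Minimum at Draw.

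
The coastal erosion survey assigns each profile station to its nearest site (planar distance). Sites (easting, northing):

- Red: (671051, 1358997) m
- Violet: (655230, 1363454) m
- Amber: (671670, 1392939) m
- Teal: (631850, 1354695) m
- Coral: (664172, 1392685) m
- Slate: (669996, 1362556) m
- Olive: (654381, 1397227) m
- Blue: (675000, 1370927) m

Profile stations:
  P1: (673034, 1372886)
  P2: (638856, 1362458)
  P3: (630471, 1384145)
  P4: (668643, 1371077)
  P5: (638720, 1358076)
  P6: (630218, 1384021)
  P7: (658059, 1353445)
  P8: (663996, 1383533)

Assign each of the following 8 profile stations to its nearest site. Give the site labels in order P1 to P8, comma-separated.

P1 → Blue (d²=7702837.00)
P2 → Teal (d²=109348205.00)
P3 → Olive (d²=742826824.00)
P4 → Blue (d²=40433949.00)
P5 → Teal (d²=58628061.00)
P6 → Olive (d²=758249005.00)
P7 → Violet (d²=108183322.00)
P8 → Coral (d²=83790080.00)

Blue, Teal, Olive, Blue, Teal, Olive, Violet, Coral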